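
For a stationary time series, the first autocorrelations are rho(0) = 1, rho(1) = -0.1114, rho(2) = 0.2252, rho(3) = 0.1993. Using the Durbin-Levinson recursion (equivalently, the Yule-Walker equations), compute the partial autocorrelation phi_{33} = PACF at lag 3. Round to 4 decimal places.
\phi_{33} = 0.2580

The PACF at lag k is phi_{kk}, the last component of the solution
to the Yule-Walker system G_k phi = r_k where
  (G_k)_{ij} = rho(|i - j|), (r_k)_i = rho(i), i,j = 1..k.
Equivalently, Durbin-Levinson gives phi_{kk} iteratively:
  phi_{11} = rho(1)
  phi_{kk} = [rho(k) - sum_{j=1..k-1} phi_{k-1,j} rho(k-j)]
            / [1 - sum_{j=1..k-1} phi_{k-1,j} rho(j)],
  phi_{k,j} = phi_{k-1,j} - phi_{kk} phi_{k-1,k-j},  j = 1..k-1.
Step k = 1:
  phi_11 = rho(1) = -0.1114.
Step k = 2:
  phi_22 = [rho(2) - phi_11 rho(1)] / [1 - phi_11 rho(1)] = [0.2252 - (-0.1114)(-0.1114)] / [1 - (-0.1114)(-0.1114)]
         = 0.21279004 / 0.98759004 = 0.215464.
  Update: phi_21 = phi_11 - phi_22 phi_11 = -0.1114 - (0.215464)(-0.1114) = -0.087397.
Step k = 3:
  phi_33 = [rho(3) - phi_21 rho(2) - phi_22 rho(1)] / [1 - phi_21 rho(1) - phi_22 rho(2)]
    numerator   = 0.1993 - (-0.087397)(0.2252) - (0.215464)(-0.1114) = 0.24298456
    denominator = 1 - (-0.087397)(-0.1114) - (0.215464)(0.2252) = 0.94174146
  phi_33 = 0.24298456 / 0.94174146 = 0.258.
Therefore phi_{33} = 0.2580.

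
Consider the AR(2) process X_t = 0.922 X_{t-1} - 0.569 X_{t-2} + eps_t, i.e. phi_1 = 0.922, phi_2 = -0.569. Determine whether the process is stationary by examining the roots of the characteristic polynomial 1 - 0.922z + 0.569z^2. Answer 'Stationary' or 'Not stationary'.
\text{Stationary}

The AR(p) characteristic polynomial is P(z) = 1 - 0.922z + 0.569z^2.
Stationarity requires all roots to lie outside the unit circle, i.e. |z| > 1 for every root.
Set 1 + (-0.922) z + (0.569) z^2 = 0, i.e. a z^2 + b z + c = 0 with a = 0.569, b = -0.922, c = 1.
Discriminant D = b^2 - 4ac = (-0.922)^2 - 4*(0.569)*1 = 0.850084 - (2.276) = -1.425916.
D < 0, so the roots are the complex-conjugate pair z = (-b +/- i sqrt(-D)) / (2a) = 0.8102 +/- 1.0493i.
For a conjugate pair |z|^2 = z * conj(z) = (product of roots) = c/a = 1/(0.569) = 1.757469, so |z| = sqrt(1.757469) = 1.3257 for both roots.
Moduli of all roots: 1.3257, 1.3257.
All moduli strictly greater than 1? Yes.
Verdict: Stationary.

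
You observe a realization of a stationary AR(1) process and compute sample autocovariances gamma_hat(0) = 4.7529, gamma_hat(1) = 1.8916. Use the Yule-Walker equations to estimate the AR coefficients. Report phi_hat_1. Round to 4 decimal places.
\hat\phi_{1} = 0.3980

The Yule-Walker equations for an AR(p) process read, in matrix form,
  Gamma_p phi = r_p,   with   (Gamma_p)_{ij} = gamma(|i - j|),
                       (r_p)_i = gamma(i),   i,j = 1..p.
Substitute the sample gammas (Toeplitz matrix and right-hand side of size 1):
  Gamma_p = [[4.7529]]
  r_p     = [1.8916]
With p = 1 this is the single equation gamma(0) phi_1 = gamma(1):
  phi_hat_1 = gamma(1) / gamma(0) = 1.8916 / 4.7529 = 0.3980.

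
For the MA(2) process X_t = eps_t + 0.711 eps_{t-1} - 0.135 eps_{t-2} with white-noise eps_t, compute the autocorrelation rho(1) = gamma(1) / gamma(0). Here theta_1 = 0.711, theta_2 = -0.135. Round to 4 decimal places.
\rho(1) = 0.4036

For an MA(q) process with theta_0 = 1, the autocovariance is
  gamma(k) = sigma^2 * sum_{i=0..q-k} theta_i * theta_{i+k},
and rho(k) = gamma(k) / gamma(0). Sigma^2 cancels.
  numerator   = (1)*(0.711) + (0.711)*(-0.135) = 0.615015.
  denominator = (1)^2 + (0.711)^2 + (-0.135)^2 = 1.523746.
  rho(1) = 0.615015 / 1.523746 = 0.4036.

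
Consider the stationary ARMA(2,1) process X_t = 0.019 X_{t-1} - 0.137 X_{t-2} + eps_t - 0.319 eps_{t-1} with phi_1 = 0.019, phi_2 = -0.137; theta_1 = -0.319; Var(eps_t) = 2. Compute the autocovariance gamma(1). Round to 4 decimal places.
\gamma(1) = -0.5240

Multiply the model equation by X_{t-k} and take expectations. With theta_0 = psi_0 = 1 and psi_j the MA(infinity) weights, this gives
  gamma(k) - sum_i phi_i gamma(k-i) = c_k,
  c_k = sigma^2 * sum_{j=k..q} theta_j psi_{j-k}   (c_k = 0 for k > q),
using gamma(-m) = gamma(m).
psi-weights needed (psi_j = theta_j + sum_i phi_i psi_{j-i}):
  psi_1 = theta_1 + phi_1 = -0.319 + (0.019) = -0.3
Right-hand sides:
  c_0 = sigma^2 (1 + theta_1 psi_1) = 2 * (1 + (-0.319)(-0.3)) = 2 * 1.0957 = 2.1914
  c_1 = sigma^2 theta_1 = 2 * (-0.319) = -0.638
  c_2 = 0
Equations for k = 0, 1, 2 (AR order 2, c_2 = 0):
  (E0) gamma(0) = phi_1 gamma(1) + phi_2 gamma(2) + c_0
  (E1) gamma(1) = phi_1 gamma(0) + phi_2 gamma(1) + c_1
  (E2) gamma(2) = phi_1 gamma(1) + phi_2 gamma(0)
From (E1): gamma(1) = A gamma(0) + B with
  A = phi_1 / (1 - phi_2) = 0.019 / 1.137 = 0.016711,   B = c_1 / (1 - phi_2) = -0.638 / 1.137 = -0.561126.
Insert (E2) into (E0): gamma(0) (1 - phi_2^2) = phi_1 (1 + phi_2) gamma(1) + c_0.
  phi_1 (1 + phi_2) = (0.019)(0.863) = 0.016397,   1 - phi_2^2 = 0.981231.
Replace gamma(1) by A gamma(0) + B and collect gamma(0):
  gamma(0) [0.981231 - (0.016397)(0.016711)] = (0.016397)(-0.561126) + 2.1914
  gamma(0) * 0.980957 = 2.182199
  gamma(0) = 2.182199 / 0.980957 = 2.224562.
  gamma(1) = A gamma(0) + B = (0.016711)(2.224562) + (-0.561126) = -0.523952.
Therefore gamma(1) = -0.5240 (to 4 decimal places).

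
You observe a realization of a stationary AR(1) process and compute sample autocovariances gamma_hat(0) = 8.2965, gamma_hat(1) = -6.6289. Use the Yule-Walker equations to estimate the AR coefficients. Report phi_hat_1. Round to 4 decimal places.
\hat\phi_{1} = -0.7990

The Yule-Walker equations for an AR(p) process read, in matrix form,
  Gamma_p phi = r_p,   with   (Gamma_p)_{ij} = gamma(|i - j|),
                       (r_p)_i = gamma(i),   i,j = 1..p.
Substitute the sample gammas (Toeplitz matrix and right-hand side of size 1):
  Gamma_p = [[8.2965]]
  r_p     = [-6.6289]
With p = 1 this is the single equation gamma(0) phi_1 = gamma(1):
  phi_hat_1 = gamma(1) / gamma(0) = -6.6289 / 8.2965 = -0.7990.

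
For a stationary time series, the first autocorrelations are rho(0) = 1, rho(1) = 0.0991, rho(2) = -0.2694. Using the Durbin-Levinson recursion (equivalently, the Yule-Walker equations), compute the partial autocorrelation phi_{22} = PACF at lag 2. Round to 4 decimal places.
\phi_{22} = -0.2820

The PACF at lag k is phi_{kk}, the last component of the solution
to the Yule-Walker system G_k phi = r_k where
  (G_k)_{ij} = rho(|i - j|), (r_k)_i = rho(i), i,j = 1..k.
Equivalently, Durbin-Levinson gives phi_{kk} iteratively:
  phi_{11} = rho(1)
  phi_{kk} = [rho(k) - sum_{j=1..k-1} phi_{k-1,j} rho(k-j)]
            / [1 - sum_{j=1..k-1} phi_{k-1,j} rho(j)],
  phi_{k,j} = phi_{k-1,j} - phi_{kk} phi_{k-1,k-j},  j = 1..k-1.
Step k = 1:
  phi_11 = rho(1) = 0.0991.
Step k = 2:
  phi_22 = [rho(2) - phi_11 rho(1)] / [1 - phi_11 rho(1)] = [-0.2694 - (0.0991)(0.0991)] / [1 - (0.0991)(0.0991)]
         = -0.27922081 / 0.99017919 = -0.282.
Therefore phi_{22} = -0.2820.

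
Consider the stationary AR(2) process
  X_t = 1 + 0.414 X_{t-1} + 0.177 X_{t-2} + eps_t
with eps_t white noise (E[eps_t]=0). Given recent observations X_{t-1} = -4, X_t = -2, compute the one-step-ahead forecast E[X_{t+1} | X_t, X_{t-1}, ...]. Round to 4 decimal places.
E[X_{t+1} \mid \mathcal F_t] = -0.5360

For an AR(p) model X_t = c + sum_i phi_i X_{t-i} + eps_t, the
one-step-ahead conditional mean is
  E[X_{t+1} | X_t, ...] = c + sum_i phi_i X_{t+1-i}.
Substitute known values:
  E[X_{t+1} | ...] = 1 + (0.414) * (-2) + (0.177) * (-4)
                   = -0.5360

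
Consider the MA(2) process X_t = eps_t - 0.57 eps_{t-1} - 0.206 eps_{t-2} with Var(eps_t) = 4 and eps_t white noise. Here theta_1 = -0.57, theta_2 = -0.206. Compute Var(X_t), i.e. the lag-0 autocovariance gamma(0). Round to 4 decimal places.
\gamma(0) = 5.4693

For an MA(q) process X_t = eps_t + sum_i theta_i eps_{t-i} with
Var(eps_t) = sigma^2, the variance is
  gamma(0) = sigma^2 * (1 + sum_i theta_i^2).
  sum_i theta_i^2 = (-0.57)^2 + (-0.206)^2 = 0.3249 + 0.042436 = 0.367336.
  gamma(0) = 4 * (1 + 0.367336) = 4 * 1.367336 = 5.469344, which rounds to 5.4693.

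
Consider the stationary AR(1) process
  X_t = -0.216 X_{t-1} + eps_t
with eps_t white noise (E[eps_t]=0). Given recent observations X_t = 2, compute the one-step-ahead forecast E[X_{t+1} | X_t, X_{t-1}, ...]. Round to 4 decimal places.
E[X_{t+1} \mid \mathcal F_t] = -0.4320

For an AR(p) model X_t = c + sum_i phi_i X_{t-i} + eps_t, the
one-step-ahead conditional mean is
  E[X_{t+1} | X_t, ...] = c + sum_i phi_i X_{t+1-i}.
Substitute known values:
  E[X_{t+1} | ...] = (-0.216) * (2)
                   = -0.4320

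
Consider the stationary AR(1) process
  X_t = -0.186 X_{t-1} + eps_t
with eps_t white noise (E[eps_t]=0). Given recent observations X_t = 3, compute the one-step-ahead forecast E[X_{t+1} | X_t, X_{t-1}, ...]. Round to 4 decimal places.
E[X_{t+1} \mid \mathcal F_t] = -0.5580

For an AR(p) model X_t = c + sum_i phi_i X_{t-i} + eps_t, the
one-step-ahead conditional mean is
  E[X_{t+1} | X_t, ...] = c + sum_i phi_i X_{t+1-i}.
Substitute known values:
  E[X_{t+1} | ...] = (-0.186) * (3)
                   = -0.5580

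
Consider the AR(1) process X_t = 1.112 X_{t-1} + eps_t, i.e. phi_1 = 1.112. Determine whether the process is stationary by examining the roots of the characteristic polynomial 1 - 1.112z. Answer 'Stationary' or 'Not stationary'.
\text{Not stationary}

The AR(p) characteristic polynomial is P(z) = 1 - 1.112z.
Stationarity requires all roots to lie outside the unit circle, i.e. |z| > 1 for every root.
This is linear in z: 1 + (-1.112) z = 0  =>  z = -1/(-1.112) = 0.899281,  |z| = 0.899281.
Moduli of all roots: 0.8993.
All moduli strictly greater than 1? No.
Verdict: Not stationary.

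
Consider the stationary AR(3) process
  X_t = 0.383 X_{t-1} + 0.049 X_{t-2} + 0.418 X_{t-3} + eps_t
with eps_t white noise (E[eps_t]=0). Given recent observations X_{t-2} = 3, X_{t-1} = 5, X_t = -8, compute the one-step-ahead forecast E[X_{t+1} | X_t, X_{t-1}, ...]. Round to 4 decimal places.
E[X_{t+1} \mid \mathcal F_t] = -1.5650

For an AR(p) model X_t = c + sum_i phi_i X_{t-i} + eps_t, the
one-step-ahead conditional mean is
  E[X_{t+1} | X_t, ...] = c + sum_i phi_i X_{t+1-i}.
Substitute known values:
  E[X_{t+1} | ...] = (0.383) * (-8) + (0.049) * (5) + (0.418) * (3)
                   = -1.5650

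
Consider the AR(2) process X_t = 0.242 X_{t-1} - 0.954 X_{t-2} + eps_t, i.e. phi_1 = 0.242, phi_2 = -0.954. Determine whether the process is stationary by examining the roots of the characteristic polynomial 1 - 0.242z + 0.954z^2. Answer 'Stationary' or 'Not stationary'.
\text{Stationary}

The AR(p) characteristic polynomial is P(z) = 1 - 0.242z + 0.954z^2.
Stationarity requires all roots to lie outside the unit circle, i.e. |z| > 1 for every root.
Set 1 + (-0.242) z + (0.954) z^2 = 0, i.e. a z^2 + b z + c = 0 with a = 0.954, b = -0.242, c = 1.
Discriminant D = b^2 - 4ac = (-0.242)^2 - 4*(0.954)*1 = 0.058564 - (3.816) = -3.757436.
D < 0, so the roots are the complex-conjugate pair z = (-b +/- i sqrt(-D)) / (2a) = 0.1268 +/- 1.0159i.
For a conjugate pair |z|^2 = z * conj(z) = (product of roots) = c/a = 1/(0.954) = 1.048218, so |z| = sqrt(1.048218) = 1.0238 for both roots.
Moduli of all roots: 1.0238, 1.0238.
All moduli strictly greater than 1? Yes.
Verdict: Stationary.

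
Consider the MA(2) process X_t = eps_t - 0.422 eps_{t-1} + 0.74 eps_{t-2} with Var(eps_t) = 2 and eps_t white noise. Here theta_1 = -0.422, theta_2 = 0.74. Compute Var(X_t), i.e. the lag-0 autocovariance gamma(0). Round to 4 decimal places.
\gamma(0) = 3.4514

For an MA(q) process X_t = eps_t + sum_i theta_i eps_{t-i} with
Var(eps_t) = sigma^2, the variance is
  gamma(0) = sigma^2 * (1 + sum_i theta_i^2).
  sum_i theta_i^2 = (-0.422)^2 + (0.74)^2 = 0.178084 + 0.5476 = 0.725684.
  gamma(0) = 2 * (1 + 0.725684) = 2 * 1.725684 = 3.451368, which rounds to 3.4514.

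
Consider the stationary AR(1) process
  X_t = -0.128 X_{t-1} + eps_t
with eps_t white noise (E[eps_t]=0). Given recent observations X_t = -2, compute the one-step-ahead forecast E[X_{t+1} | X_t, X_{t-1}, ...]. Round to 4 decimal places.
E[X_{t+1} \mid \mathcal F_t] = 0.2560

For an AR(p) model X_t = c + sum_i phi_i X_{t-i} + eps_t, the
one-step-ahead conditional mean is
  E[X_{t+1} | X_t, ...] = c + sum_i phi_i X_{t+1-i}.
Substitute known values:
  E[X_{t+1} | ...] = (-0.128) * (-2)
                   = 0.2560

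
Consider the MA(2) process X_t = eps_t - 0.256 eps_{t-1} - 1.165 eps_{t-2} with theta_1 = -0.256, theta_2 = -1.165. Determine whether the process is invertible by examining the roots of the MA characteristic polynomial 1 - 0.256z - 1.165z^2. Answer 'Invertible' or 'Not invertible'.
\text{Not invertible}

The MA(q) characteristic polynomial is P(z) = 1 - 0.256z - 1.165z^2.
Invertibility requires all roots to lie outside the unit circle, i.e. |z| > 1 for every root.
Set 1 + (-0.256) z + (-1.165) z^2 = 0, i.e. a z^2 + b z + c = 0 with a = -1.165, b = -0.256, c = 1.
Discriminant D = b^2 - 4ac = (-0.256)^2 - 4*(-1.165)*1 = 0.065536 - (-4.66) = 4.725536.
D >= 0, so the roots are real: z = (-b +/- sqrt(D)) / (2a) = (0.256 +/- 2.17383) / (-2.33).
  z_1 = (0.256 + 2.17383) / (-2.33) = -1.0428,   |z_1| = 1.0428.
  z_2 = (0.256 - 2.17383) / (-2.33) = 0.8231,   |z_2| = 0.8231.
Moduli of all roots: 1.0428, 0.8231.
All moduli strictly greater than 1? No.
Verdict: Not invertible.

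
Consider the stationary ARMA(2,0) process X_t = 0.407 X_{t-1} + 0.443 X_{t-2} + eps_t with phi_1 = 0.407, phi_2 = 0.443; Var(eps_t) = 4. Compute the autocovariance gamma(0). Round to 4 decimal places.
\gamma(0) = 10.6778

Multiply the model equation by X_{t-k} and take expectations. With theta_0 = psi_0 = 1 and psi_j the MA(infinity) weights, this gives
  gamma(k) - sum_i phi_i gamma(k-i) = c_k,
  c_k = sigma^2 * sum_{j=k..q} theta_j psi_{j-k}   (c_k = 0 for k > q),
using gamma(-m) = gamma(m).
Pure AR (q = 0): c_0 = sigma^2 = 4, c_k = 0 for k >= 1.
Equations for k = 0, 1, 2 (AR order 2, c_2 = 0):
  (E0) gamma(0) = phi_1 gamma(1) + phi_2 gamma(2) + c_0
  (E1) gamma(1) = phi_1 gamma(0) + phi_2 gamma(1) + c_1
  (E2) gamma(2) = phi_1 gamma(1) + phi_2 gamma(0)
From (E1): gamma(1) = A gamma(0) + B with
  A = phi_1 / (1 - phi_2) = 0.407 / 0.557 = 0.7307,   B = c_1 / (1 - phi_2) = 0 / 0.557 = 0.
Insert (E2) into (E0): gamma(0) (1 - phi_2^2) = phi_1 (1 + phi_2) gamma(1) + c_0.
  phi_1 (1 + phi_2) = (0.407)(1.443) = 0.587301,   1 - phi_2^2 = 0.803751.
Replace gamma(1) by A gamma(0) + B and collect gamma(0):
  gamma(0) [0.803751 - (0.587301)(0.7307)] = c_0 = 4
  gamma(0) * 0.37461 = 4
  gamma(0) = 4 / 0.37461 = 10.67777.
Therefore gamma(0) = 10.6778 (to 4 decimal places).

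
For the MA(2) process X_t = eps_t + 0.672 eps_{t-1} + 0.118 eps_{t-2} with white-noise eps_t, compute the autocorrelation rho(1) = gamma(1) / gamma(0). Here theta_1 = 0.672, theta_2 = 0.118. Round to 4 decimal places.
\rho(1) = 0.5127

For an MA(q) process with theta_0 = 1, the autocovariance is
  gamma(k) = sigma^2 * sum_{i=0..q-k} theta_i * theta_{i+k},
and rho(k) = gamma(k) / gamma(0). Sigma^2 cancels.
  numerator   = (1)*(0.672) + (0.672)*(0.118) = 0.751296.
  denominator = (1)^2 + (0.672)^2 + (0.118)^2 = 1.465508.
  rho(1) = 0.751296 / 1.465508 = 0.5127.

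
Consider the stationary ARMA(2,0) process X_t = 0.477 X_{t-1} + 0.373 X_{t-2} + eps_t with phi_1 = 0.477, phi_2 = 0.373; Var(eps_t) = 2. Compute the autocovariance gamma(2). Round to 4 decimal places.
\gamma(2) = 4.0586

Multiply the model equation by X_{t-k} and take expectations. With theta_0 = psi_0 = 1 and psi_j the MA(infinity) weights, this gives
  gamma(k) - sum_i phi_i gamma(k-i) = c_k,
  c_k = sigma^2 * sum_{j=k..q} theta_j psi_{j-k}   (c_k = 0 for k > q),
using gamma(-m) = gamma(m).
Pure AR (q = 0): c_0 = sigma^2 = 2, c_k = 0 for k >= 1.
Equations for k = 0, 1, 2 (AR order 2, c_2 = 0):
  (E0) gamma(0) = phi_1 gamma(1) + phi_2 gamma(2) + c_0
  (E1) gamma(1) = phi_1 gamma(0) + phi_2 gamma(1) + c_1
  (E2) gamma(2) = phi_1 gamma(1) + phi_2 gamma(0)
From (E1): gamma(1) = A gamma(0) + B with
  A = phi_1 / (1 - phi_2) = 0.477 / 0.627 = 0.760766,   B = c_1 / (1 - phi_2) = 0 / 0.627 = 0.
Insert (E2) into (E0): gamma(0) (1 - phi_2^2) = phi_1 (1 + phi_2) gamma(1) + c_0.
  phi_1 (1 + phi_2) = (0.477)(1.373) = 0.654921,   1 - phi_2^2 = 0.860871.
Replace gamma(1) by A gamma(0) + B and collect gamma(0):
  gamma(0) [0.860871 - (0.654921)(0.760766)] = c_0 = 2
  gamma(0) * 0.36263 = 2
  gamma(0) = 2 / 0.36263 = 5.515269.
  gamma(1) = A gamma(0) = (0.760766)(5.515269) = 4.195826.
  gamma(2) = phi_1 gamma(1) + phi_2 gamma(0) = (0.477)(4.195826) + (0.373)(5.515269) = 4.058604.
Therefore gamma(2) = 4.0586 (to 4 decimal places).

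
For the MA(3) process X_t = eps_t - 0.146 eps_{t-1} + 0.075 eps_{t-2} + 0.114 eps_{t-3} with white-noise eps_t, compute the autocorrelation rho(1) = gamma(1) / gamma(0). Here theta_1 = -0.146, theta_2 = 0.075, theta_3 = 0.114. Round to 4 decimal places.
\rho(1) = -0.1427

For an MA(q) process with theta_0 = 1, the autocovariance is
  gamma(k) = sigma^2 * sum_{i=0..q-k} theta_i * theta_{i+k},
and rho(k) = gamma(k) / gamma(0). Sigma^2 cancels.
  numerator   = (1)*(-0.146) + (-0.146)*(0.075) + (0.075)*(0.114) = -0.1484.
  denominator = (1)^2 + (-0.146)^2 + (0.075)^2 + (0.114)^2 = 1.039937.
  rho(1) = -0.1484 / 1.039937 = -0.1427.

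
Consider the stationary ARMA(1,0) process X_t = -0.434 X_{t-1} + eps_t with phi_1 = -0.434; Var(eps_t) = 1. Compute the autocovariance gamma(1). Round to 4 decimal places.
\gamma(1) = -0.5347

Multiply the model equation by X_{t-k} and take expectations. With theta_0 = psi_0 = 1 and psi_j the MA(infinity) weights, this gives
  gamma(k) - sum_i phi_i gamma(k-i) = c_k,
  c_k = sigma^2 * sum_{j=k..q} theta_j psi_{j-k}   (c_k = 0 for k > q),
using gamma(-m) = gamma(m).
Pure AR (q = 0): c_0 = sigma^2 = 1, c_k = 0 for k >= 1.
Equations for k = 0 and k = 1 (AR order 1):
  gamma(0) = phi_1 gamma(1) + c_0
  gamma(1) = phi_1 gamma(0) + c_1
Substituting the second into the first: gamma(0) (1 - phi_1^2) = c_0 + phi_1 c_1, so
  gamma(0) = c_0 / (1 - phi_1^2) = 1 / (1 - (-0.434)^2) = 1 / 0.811644 = 1.232067.
  gamma(1) = phi_1 gamma(0) = (-0.434)(1.232067) = -0.534717.
Therefore gamma(1) = -0.5347 (to 4 decimal places).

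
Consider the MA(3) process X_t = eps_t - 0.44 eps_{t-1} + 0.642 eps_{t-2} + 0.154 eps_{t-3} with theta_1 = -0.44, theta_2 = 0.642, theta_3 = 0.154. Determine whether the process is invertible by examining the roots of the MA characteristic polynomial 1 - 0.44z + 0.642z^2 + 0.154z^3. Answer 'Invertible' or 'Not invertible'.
\text{Invertible}

The MA(q) characteristic polynomial is P(z) = 1 - 0.44z + 0.642z^2 + 0.154z^3.
Invertibility requires all roots to lie outside the unit circle, i.e. |z| > 1 for every root.
Degree 3: look for a simple real root z0 first, then factor out (1 - z/z0) and solve the remaining quadratic.
Testing z0 = -5: P(-5) = 1 + (-0.44)(-5) + (0.642)(-5)^2 + (0.154)(-5)^3
  = 1 + (2.2) + (16.05) + (-19.25) = 0.  So z_0 = -5 is a root, |z_0| = 5.
Divide out the factor (1 + 0.2 z) = (1 - z/z0) (since 1/z0 = -0.2):
  P(z) = (1 + 0.2 z)(1 + (-0.64) z + (0.77) z^2)
  [check: z-coef -0.64 - (-0.2) = -0.44; z^2-coef 0.77 - (-0.2)(-0.64) = 0.642; z^3-coef -(-0.2)(0.77) = 0.154.]
Remaining roots from the quadratic factor 1 + (-0.64) z + (0.77) z^2:
  Set 1 + (-0.64) z + (0.77) z^2 = 0, i.e. a z^2 + b z + c = 0 with a = 0.77, b = -0.64, c = 1.
  Discriminant D = b^2 - 4ac = (-0.64)^2 - 4*(0.77)*1 = 0.4096 - (3.08) = -2.6704.
  D < 0, so the roots are the complex-conjugate pair z = (-b +/- i sqrt(-D)) / (2a) = 0.4156 +/- 1.0611i.
  For a conjugate pair |z|^2 = z * conj(z) = (product of roots) = c/a = 1/(0.77) = 1.298701, so |z| = sqrt(1.298701) = 1.1396 for both roots.
Moduli of all roots: 5.0000, 1.1396, 1.1396.
All moduli strictly greater than 1? Yes.
Verdict: Invertible.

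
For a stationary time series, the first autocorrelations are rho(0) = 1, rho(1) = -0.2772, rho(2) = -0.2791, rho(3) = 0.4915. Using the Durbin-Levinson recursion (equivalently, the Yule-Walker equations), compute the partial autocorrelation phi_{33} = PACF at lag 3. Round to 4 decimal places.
\phi_{33} = 0.3530

The PACF at lag k is phi_{kk}, the last component of the solution
to the Yule-Walker system G_k phi = r_k where
  (G_k)_{ij} = rho(|i - j|), (r_k)_i = rho(i), i,j = 1..k.
Equivalently, Durbin-Levinson gives phi_{kk} iteratively:
  phi_{11} = rho(1)
  phi_{kk} = [rho(k) - sum_{j=1..k-1} phi_{k-1,j} rho(k-j)]
            / [1 - sum_{j=1..k-1} phi_{k-1,j} rho(j)],
  phi_{k,j} = phi_{k-1,j} - phi_{kk} phi_{k-1,k-j},  j = 1..k-1.
Step k = 1:
  phi_11 = rho(1) = -0.2772.
Step k = 2:
  phi_22 = [rho(2) - phi_11 rho(1)] / [1 - phi_11 rho(1)] = [-0.2791 - (-0.2772)(-0.2772)] / [1 - (-0.2772)(-0.2772)]
         = -0.35593984 / 0.92316016 = -0.385567.
  Update: phi_21 = phi_11 - phi_22 phi_11 = -0.2772 - (-0.385567)(-0.2772) = -0.384079.
Step k = 3:
  phi_33 = [rho(3) - phi_21 rho(2) - phi_22 rho(1)] / [1 - phi_21 rho(1) - phi_22 rho(2)]
    numerator   = 0.4915 - (-0.384079)(-0.2791) - (-0.385567)(-0.2772) = 0.27742443
    denominator = 1 - (-0.384079)(-0.2772) - (-0.385567)(-0.2791) = 0.7859216
  phi_33 = 0.27742443 / 0.7859216 = 0.353.
Therefore phi_{33} = 0.3530.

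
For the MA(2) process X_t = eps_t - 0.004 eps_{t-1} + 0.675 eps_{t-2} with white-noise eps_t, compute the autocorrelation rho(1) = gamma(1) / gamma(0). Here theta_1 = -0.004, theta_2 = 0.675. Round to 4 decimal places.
\rho(1) = -0.0046

For an MA(q) process with theta_0 = 1, the autocovariance is
  gamma(k) = sigma^2 * sum_{i=0..q-k} theta_i * theta_{i+k},
and rho(k) = gamma(k) / gamma(0). Sigma^2 cancels.
  numerator   = (1)*(-0.004) + (-0.004)*(0.675) = -0.0067.
  denominator = (1)^2 + (-0.004)^2 + (0.675)^2 = 1.455641.
  rho(1) = -0.0067 / 1.455641 = -0.0046.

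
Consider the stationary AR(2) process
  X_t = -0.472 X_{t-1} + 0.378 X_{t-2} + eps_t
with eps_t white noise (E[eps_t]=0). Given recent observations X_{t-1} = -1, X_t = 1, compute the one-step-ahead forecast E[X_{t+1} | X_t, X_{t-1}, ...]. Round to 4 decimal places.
E[X_{t+1} \mid \mathcal F_t] = -0.8500

For an AR(p) model X_t = c + sum_i phi_i X_{t-i} + eps_t, the
one-step-ahead conditional mean is
  E[X_{t+1} | X_t, ...] = c + sum_i phi_i X_{t+1-i}.
Substitute known values:
  E[X_{t+1} | ...] = (-0.472) * (1) + (0.378) * (-1)
                   = -0.8500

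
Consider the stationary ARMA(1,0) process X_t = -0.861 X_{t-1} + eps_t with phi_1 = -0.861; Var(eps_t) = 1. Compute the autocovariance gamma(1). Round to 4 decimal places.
\gamma(1) = -3.3284

Multiply the model equation by X_{t-k} and take expectations. With theta_0 = psi_0 = 1 and psi_j the MA(infinity) weights, this gives
  gamma(k) - sum_i phi_i gamma(k-i) = c_k,
  c_k = sigma^2 * sum_{j=k..q} theta_j psi_{j-k}   (c_k = 0 for k > q),
using gamma(-m) = gamma(m).
Pure AR (q = 0): c_0 = sigma^2 = 1, c_k = 0 for k >= 1.
Equations for k = 0 and k = 1 (AR order 1):
  gamma(0) = phi_1 gamma(1) + c_0
  gamma(1) = phi_1 gamma(0) + c_1
Substituting the second into the first: gamma(0) (1 - phi_1^2) = c_0 + phi_1 c_1, so
  gamma(0) = c_0 / (1 - phi_1^2) = 1 / (1 - (-0.861)^2) = 1 / 0.258679 = 3.865795.
  gamma(1) = phi_1 gamma(0) = (-0.861)(3.865795) = -3.32845.
Therefore gamma(1) = -3.3284 (to 4 decimal places).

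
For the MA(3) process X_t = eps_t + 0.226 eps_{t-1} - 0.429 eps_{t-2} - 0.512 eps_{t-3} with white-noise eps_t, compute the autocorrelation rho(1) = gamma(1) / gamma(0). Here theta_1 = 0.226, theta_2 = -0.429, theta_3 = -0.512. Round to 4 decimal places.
\rho(1) = 0.2329

For an MA(q) process with theta_0 = 1, the autocovariance is
  gamma(k) = sigma^2 * sum_{i=0..q-k} theta_i * theta_{i+k},
and rho(k) = gamma(k) / gamma(0). Sigma^2 cancels.
  numerator   = (1)*(0.226) + (0.226)*(-0.429) + (-0.429)*(-0.512) = 0.348694.
  denominator = (1)^2 + (0.226)^2 + (-0.429)^2 + (-0.512)^2 = 1.497261.
  rho(1) = 0.348694 / 1.497261 = 0.2329.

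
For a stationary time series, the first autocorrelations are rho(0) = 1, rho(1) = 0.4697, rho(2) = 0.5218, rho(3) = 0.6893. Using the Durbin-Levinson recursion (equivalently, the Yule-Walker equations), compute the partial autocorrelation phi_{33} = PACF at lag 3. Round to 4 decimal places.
\phi_{33} = 0.5391

The PACF at lag k is phi_{kk}, the last component of the solution
to the Yule-Walker system G_k phi = r_k where
  (G_k)_{ij} = rho(|i - j|), (r_k)_i = rho(i), i,j = 1..k.
Equivalently, Durbin-Levinson gives phi_{kk} iteratively:
  phi_{11} = rho(1)
  phi_{kk} = [rho(k) - sum_{j=1..k-1} phi_{k-1,j} rho(k-j)]
            / [1 - sum_{j=1..k-1} phi_{k-1,j} rho(j)],
  phi_{k,j} = phi_{k-1,j} - phi_{kk} phi_{k-1,k-j},  j = 1..k-1.
Step k = 1:
  phi_11 = rho(1) = 0.4697.
Step k = 2:
  phi_22 = [rho(2) - phi_11 rho(1)] / [1 - phi_11 rho(1)] = [0.5218 - (0.4697)(0.4697)] / [1 - (0.4697)(0.4697)]
         = 0.30118191 / 0.77938191 = 0.386437.
  Update: phi_21 = phi_11 - phi_22 phi_11 = 0.4697 - (0.386437)(0.4697) = 0.288191.
Step k = 3:
  phi_33 = [rho(3) - phi_21 rho(2) - phi_22 rho(1)] / [1 - phi_21 rho(1) - phi_22 rho(2)]
    numerator   = 0.6893 - (0.288191)(0.5218) - (0.386437)(0.4697) = 0.35741274
    denominator = 1 - (0.288191)(0.4697) - (0.386437)(0.5218) = 0.66299411
  phi_33 = 0.35741274 / 0.66299411 = 0.5391.
Therefore phi_{33} = 0.5391.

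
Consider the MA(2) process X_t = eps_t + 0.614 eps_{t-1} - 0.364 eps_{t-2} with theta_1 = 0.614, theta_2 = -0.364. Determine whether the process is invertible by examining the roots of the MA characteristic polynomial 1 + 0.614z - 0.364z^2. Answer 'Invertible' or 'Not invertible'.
\text{Invertible}

The MA(q) characteristic polynomial is P(z) = 1 + 0.614z - 0.364z^2.
Invertibility requires all roots to lie outside the unit circle, i.e. |z| > 1 for every root.
Set 1 + (0.614) z + (-0.364) z^2 = 0, i.e. a z^2 + b z + c = 0 with a = -0.364, b = 0.614, c = 1.
Discriminant D = b^2 - 4ac = (0.614)^2 - 4*(-0.364)*1 = 0.376996 - (-1.456) = 1.832996.
D >= 0, so the roots are real: z = (-b +/- sqrt(D)) / (2a) = (-0.614 +/- 1.353882) / (-0.728).
  z_1 = (-0.614 + 1.353882) / (-0.728) = -1.0163,   |z_1| = 1.0163.
  z_2 = (-0.614 - 1.353882) / (-0.728) = 2.7031,   |z_2| = 2.7031.
Moduli of all roots: 1.0163, 2.7031.
All moduli strictly greater than 1? Yes.
Verdict: Invertible.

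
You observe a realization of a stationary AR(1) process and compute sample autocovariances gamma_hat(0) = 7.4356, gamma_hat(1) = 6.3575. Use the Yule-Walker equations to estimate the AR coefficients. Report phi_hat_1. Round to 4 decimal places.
\hat\phi_{1} = 0.8550

The Yule-Walker equations for an AR(p) process read, in matrix form,
  Gamma_p phi = r_p,   with   (Gamma_p)_{ij} = gamma(|i - j|),
                       (r_p)_i = gamma(i),   i,j = 1..p.
Substitute the sample gammas (Toeplitz matrix and right-hand side of size 1):
  Gamma_p = [[7.4356]]
  r_p     = [6.3575]
With p = 1 this is the single equation gamma(0) phi_1 = gamma(1):
  phi_hat_1 = gamma(1) / gamma(0) = 6.3575 / 7.4356 = 0.8550.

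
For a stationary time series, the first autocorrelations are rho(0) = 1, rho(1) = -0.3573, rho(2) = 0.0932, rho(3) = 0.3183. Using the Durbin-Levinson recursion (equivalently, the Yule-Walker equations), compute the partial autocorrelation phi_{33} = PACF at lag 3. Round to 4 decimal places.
\phi_{33} = 0.3890

The PACF at lag k is phi_{kk}, the last component of the solution
to the Yule-Walker system G_k phi = r_k where
  (G_k)_{ij} = rho(|i - j|), (r_k)_i = rho(i), i,j = 1..k.
Equivalently, Durbin-Levinson gives phi_{kk} iteratively:
  phi_{11} = rho(1)
  phi_{kk} = [rho(k) - sum_{j=1..k-1} phi_{k-1,j} rho(k-j)]
            / [1 - sum_{j=1..k-1} phi_{k-1,j} rho(j)],
  phi_{k,j} = phi_{k-1,j} - phi_{kk} phi_{k-1,k-j},  j = 1..k-1.
Step k = 1:
  phi_11 = rho(1) = -0.3573.
Step k = 2:
  phi_22 = [rho(2) - phi_11 rho(1)] / [1 - phi_11 rho(1)] = [0.0932 - (-0.3573)(-0.3573)] / [1 - (-0.3573)(-0.3573)]
         = -0.03446329 / 0.87233671 = -0.039507.
  Update: phi_21 = phi_11 - phi_22 phi_11 = -0.3573 - (-0.039507)(-0.3573) = -0.371416.
Step k = 3:
  phi_33 = [rho(3) - phi_21 rho(2) - phi_22 rho(1)] / [1 - phi_21 rho(1) - phi_22 rho(2)]
    numerator   = 0.3183 - (-0.371416)(0.0932) - (-0.039507)(-0.3573) = 0.33880015
    denominator = 1 - (-0.371416)(-0.3573) - (-0.039507)(0.0932) = 0.87097517
  phi_33 = 0.33880015 / 0.87097517 = 0.389.
Therefore phi_{33} = 0.3890.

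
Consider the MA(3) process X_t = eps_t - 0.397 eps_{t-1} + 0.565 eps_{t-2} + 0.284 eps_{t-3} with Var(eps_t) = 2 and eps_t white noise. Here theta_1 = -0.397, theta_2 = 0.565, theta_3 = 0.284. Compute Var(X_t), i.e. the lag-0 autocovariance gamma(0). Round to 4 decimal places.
\gamma(0) = 3.1150

For an MA(q) process X_t = eps_t + sum_i theta_i eps_{t-i} with
Var(eps_t) = sigma^2, the variance is
  gamma(0) = sigma^2 * (1 + sum_i theta_i^2).
  sum_i theta_i^2 = (-0.397)^2 + (0.565)^2 + (0.284)^2 = 0.157609 + 0.319225 + 0.080656 = 0.55749.
  gamma(0) = 2 * (1 + 0.55749) = 2 * 1.55749 = 3.11498, which rounds to 3.1150.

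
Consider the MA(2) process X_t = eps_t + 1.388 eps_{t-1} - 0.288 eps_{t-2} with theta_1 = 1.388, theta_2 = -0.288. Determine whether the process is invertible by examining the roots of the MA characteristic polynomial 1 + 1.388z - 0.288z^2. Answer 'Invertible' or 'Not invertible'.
\text{Not invertible}

The MA(q) characteristic polynomial is P(z) = 1 + 1.388z - 0.288z^2.
Invertibility requires all roots to lie outside the unit circle, i.e. |z| > 1 for every root.
Set 1 + (1.388) z + (-0.288) z^2 = 0, i.e. a z^2 + b z + c = 0 with a = -0.288, b = 1.388, c = 1.
Discriminant D = b^2 - 4ac = (1.388)^2 - 4*(-0.288)*1 = 1.926544 - (-1.152) = 3.078544.
D >= 0, so the roots are real: z = (-b +/- sqrt(D)) / (2a) = (-1.388 +/- 1.754578) / (-0.576).
  z_1 = (-1.388 + 1.754578) / (-0.576) = -0.6364,   |z_1| = 0.6364.
  z_2 = (-1.388 - 1.754578) / (-0.576) = 5.4559,   |z_2| = 5.4559.
Moduli of all roots: 0.6364, 5.4559.
All moduli strictly greater than 1? No.
Verdict: Not invertible.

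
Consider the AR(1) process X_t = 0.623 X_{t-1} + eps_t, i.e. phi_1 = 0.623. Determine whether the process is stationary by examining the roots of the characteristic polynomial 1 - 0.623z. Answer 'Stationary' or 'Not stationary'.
\text{Stationary}

The AR(p) characteristic polynomial is P(z) = 1 - 0.623z.
Stationarity requires all roots to lie outside the unit circle, i.e. |z| > 1 for every root.
This is linear in z: 1 + (-0.623) z = 0  =>  z = -1/(-0.623) = 1.605136,  |z| = 1.605136.
Moduli of all roots: 1.6051.
All moduli strictly greater than 1? Yes.
Verdict: Stationary.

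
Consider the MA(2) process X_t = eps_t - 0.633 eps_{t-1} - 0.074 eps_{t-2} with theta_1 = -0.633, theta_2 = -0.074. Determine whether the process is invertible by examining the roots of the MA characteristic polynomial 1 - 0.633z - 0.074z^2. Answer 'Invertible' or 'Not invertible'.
\text{Invertible}

The MA(q) characteristic polynomial is P(z) = 1 - 0.633z - 0.074z^2.
Invertibility requires all roots to lie outside the unit circle, i.e. |z| > 1 for every root.
Set 1 + (-0.633) z + (-0.074) z^2 = 0, i.e. a z^2 + b z + c = 0 with a = -0.074, b = -0.633, c = 1.
Discriminant D = b^2 - 4ac = (-0.633)^2 - 4*(-0.074)*1 = 0.400689 - (-0.296) = 0.696689.
D >= 0, so the roots are real: z = (-b +/- sqrt(D)) / (2a) = (0.633 +/- 0.834679) / (-0.148).
  z_1 = (0.633 + 0.834679) / (-0.148) = -9.9167,   |z_1| = 9.9167.
  z_2 = (0.633 - 0.834679) / (-0.148) = 1.3627,   |z_2| = 1.3627.
Moduli of all roots: 9.9167, 1.3627.
All moduli strictly greater than 1? Yes.
Verdict: Invertible.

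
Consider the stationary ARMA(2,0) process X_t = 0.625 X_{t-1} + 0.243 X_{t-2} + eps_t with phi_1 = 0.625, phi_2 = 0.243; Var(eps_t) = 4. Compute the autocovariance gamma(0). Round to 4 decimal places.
\gamma(0) = 13.3537

Multiply the model equation by X_{t-k} and take expectations. With theta_0 = psi_0 = 1 and psi_j the MA(infinity) weights, this gives
  gamma(k) - sum_i phi_i gamma(k-i) = c_k,
  c_k = sigma^2 * sum_{j=k..q} theta_j psi_{j-k}   (c_k = 0 for k > q),
using gamma(-m) = gamma(m).
Pure AR (q = 0): c_0 = sigma^2 = 4, c_k = 0 for k >= 1.
Equations for k = 0, 1, 2 (AR order 2, c_2 = 0):
  (E0) gamma(0) = phi_1 gamma(1) + phi_2 gamma(2) + c_0
  (E1) gamma(1) = phi_1 gamma(0) + phi_2 gamma(1) + c_1
  (E2) gamma(2) = phi_1 gamma(1) + phi_2 gamma(0)
From (E1): gamma(1) = A gamma(0) + B with
  A = phi_1 / (1 - phi_2) = 0.625 / 0.757 = 0.825627,   B = c_1 / (1 - phi_2) = 0 / 0.757 = 0.
Insert (E2) into (E0): gamma(0) (1 - phi_2^2) = phi_1 (1 + phi_2) gamma(1) + c_0.
  phi_1 (1 + phi_2) = (0.625)(1.243) = 0.776875,   1 - phi_2^2 = 0.940951.
Replace gamma(1) by A gamma(0) + B and collect gamma(0):
  gamma(0) [0.940951 - (0.776875)(0.825627)] = c_0 = 4
  gamma(0) * 0.299542 = 4
  gamma(0) = 4 / 0.299542 = 13.353735.
Therefore gamma(0) = 13.3537 (to 4 decimal places).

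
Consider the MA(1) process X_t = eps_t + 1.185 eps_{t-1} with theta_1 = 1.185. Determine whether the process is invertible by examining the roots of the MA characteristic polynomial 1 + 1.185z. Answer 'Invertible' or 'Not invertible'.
\text{Not invertible}

The MA(q) characteristic polynomial is P(z) = 1 + 1.185z.
Invertibility requires all roots to lie outside the unit circle, i.e. |z| > 1 for every root.
This is linear in z: 1 + (1.185) z = 0  =>  z = -1/(1.185) = -0.843882,  |z| = 0.843882.
Moduli of all roots: 0.8439.
All moduli strictly greater than 1? No.
Verdict: Not invertible.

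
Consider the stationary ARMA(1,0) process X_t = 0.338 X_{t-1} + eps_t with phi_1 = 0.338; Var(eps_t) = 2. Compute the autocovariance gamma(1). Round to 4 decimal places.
\gamma(1) = 0.7632

Multiply the model equation by X_{t-k} and take expectations. With theta_0 = psi_0 = 1 and psi_j the MA(infinity) weights, this gives
  gamma(k) - sum_i phi_i gamma(k-i) = c_k,
  c_k = sigma^2 * sum_{j=k..q} theta_j psi_{j-k}   (c_k = 0 for k > q),
using gamma(-m) = gamma(m).
Pure AR (q = 0): c_0 = sigma^2 = 2, c_k = 0 for k >= 1.
Equations for k = 0 and k = 1 (AR order 1):
  gamma(0) = phi_1 gamma(1) + c_0
  gamma(1) = phi_1 gamma(0) + c_1
Substituting the second into the first: gamma(0) (1 - phi_1^2) = c_0 + phi_1 c_1, so
  gamma(0) = c_0 / (1 - phi_1^2) = 2 / (1 - (0.338)^2) = 2 / 0.885756 = 2.257958.
  gamma(1) = phi_1 gamma(0) = (0.338)(2.257958) = 0.76319.
Therefore gamma(1) = 0.7632 (to 4 decimal places).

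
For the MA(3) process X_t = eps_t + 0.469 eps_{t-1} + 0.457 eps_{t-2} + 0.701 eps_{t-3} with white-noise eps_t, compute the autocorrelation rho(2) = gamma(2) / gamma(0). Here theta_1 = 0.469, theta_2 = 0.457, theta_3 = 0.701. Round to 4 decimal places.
\rho(2) = 0.4092

For an MA(q) process with theta_0 = 1, the autocovariance is
  gamma(k) = sigma^2 * sum_{i=0..q-k} theta_i * theta_{i+k},
and rho(k) = gamma(k) / gamma(0). Sigma^2 cancels.
  numerator   = (1)*(0.457) + (0.469)*(0.701) = 0.785769.
  denominator = (1)^2 + (0.469)^2 + (0.457)^2 + (0.701)^2 = 1.920211.
  rho(2) = 0.785769 / 1.920211 = 0.4092.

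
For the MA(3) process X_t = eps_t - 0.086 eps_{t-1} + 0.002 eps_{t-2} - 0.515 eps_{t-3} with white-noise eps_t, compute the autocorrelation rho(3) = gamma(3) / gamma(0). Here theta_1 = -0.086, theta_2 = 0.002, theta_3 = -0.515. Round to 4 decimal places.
\rho(3) = -0.4047

For an MA(q) process with theta_0 = 1, the autocovariance is
  gamma(k) = sigma^2 * sum_{i=0..q-k} theta_i * theta_{i+k},
and rho(k) = gamma(k) / gamma(0). Sigma^2 cancels.
  numerator   = (1)*(-0.515) = -0.515.
  denominator = (1)^2 + (-0.086)^2 + (0.002)^2 + (-0.515)^2 = 1.272625.
  rho(3) = -0.515 / 1.272625 = -0.4047.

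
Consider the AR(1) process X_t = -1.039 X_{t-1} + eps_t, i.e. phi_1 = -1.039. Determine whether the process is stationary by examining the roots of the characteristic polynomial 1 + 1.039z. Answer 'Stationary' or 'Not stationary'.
\text{Not stationary}

The AR(p) characteristic polynomial is P(z) = 1 + 1.039z.
Stationarity requires all roots to lie outside the unit circle, i.e. |z| > 1 for every root.
This is linear in z: 1 + (1.039) z = 0  =>  z = -1/(1.039) = -0.962464,  |z| = 0.962464.
Moduli of all roots: 0.9625.
All moduli strictly greater than 1? No.
Verdict: Not stationary.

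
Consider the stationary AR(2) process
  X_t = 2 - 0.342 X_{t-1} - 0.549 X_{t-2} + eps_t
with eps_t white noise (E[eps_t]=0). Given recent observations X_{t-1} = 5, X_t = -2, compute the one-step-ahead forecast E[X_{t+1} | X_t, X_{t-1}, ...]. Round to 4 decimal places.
E[X_{t+1} \mid \mathcal F_t] = -0.0610

For an AR(p) model X_t = c + sum_i phi_i X_{t-i} + eps_t, the
one-step-ahead conditional mean is
  E[X_{t+1} | X_t, ...] = c + sum_i phi_i X_{t+1-i}.
Substitute known values:
  E[X_{t+1} | ...] = 2 + (-0.342) * (-2) + (-0.549) * (5)
                   = -0.0610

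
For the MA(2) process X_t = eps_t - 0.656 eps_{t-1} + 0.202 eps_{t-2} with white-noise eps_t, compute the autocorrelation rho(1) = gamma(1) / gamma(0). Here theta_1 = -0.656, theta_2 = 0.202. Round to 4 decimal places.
\rho(1) = -0.5360

For an MA(q) process with theta_0 = 1, the autocovariance is
  gamma(k) = sigma^2 * sum_{i=0..q-k} theta_i * theta_{i+k},
and rho(k) = gamma(k) / gamma(0). Sigma^2 cancels.
  numerator   = (1)*(-0.656) + (-0.656)*(0.202) = -0.788512.
  denominator = (1)^2 + (-0.656)^2 + (0.202)^2 = 1.47114.
  rho(1) = -0.788512 / 1.47114 = -0.5360.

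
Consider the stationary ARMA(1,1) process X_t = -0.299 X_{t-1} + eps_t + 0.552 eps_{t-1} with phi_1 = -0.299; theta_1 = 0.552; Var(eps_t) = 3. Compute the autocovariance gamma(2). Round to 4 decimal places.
\gamma(2) = -0.2081

Multiply the model equation by X_{t-k} and take expectations. With theta_0 = psi_0 = 1 and psi_j the MA(infinity) weights, this gives
  gamma(k) - sum_i phi_i gamma(k-i) = c_k,
  c_k = sigma^2 * sum_{j=k..q} theta_j psi_{j-k}   (c_k = 0 for k > q),
using gamma(-m) = gamma(m).
psi-weights needed (psi_j = theta_j + sum_i phi_i psi_{j-i}):
  psi_1 = theta_1 + phi_1 = 0.552 + (-0.299) = 0.253
Right-hand sides:
  c_0 = sigma^2 (1 + theta_1 psi_1) = 3 * (1 + (0.552)(0.253)) = 3 * 1.139656 = 3.418968
  c_1 = sigma^2 theta_1 = 3 * (0.552) = 1.656
  c_2 = 0
Equations for k = 0 and k = 1 (AR order 1):
  gamma(0) = phi_1 gamma(1) + c_0
  gamma(1) = phi_1 gamma(0) + c_1
Substituting the second into the first: gamma(0) (1 - phi_1^2) = c_0 + phi_1 c_1, so
  gamma(0) = (c_0 + phi_1 c_1) / (1 - phi_1^2) = (3.418968 + (-0.299)(1.656)) / (1 - (-0.299)^2) = 2.923824 / 0.910599 = 3.21088.
  gamma(1) = phi_1 gamma(0) + c_1 = (-0.299)(3.21088) + (1.656) = 0.695947.
For k = 2 (> q): gamma(2) = phi_1 gamma(1) = (-0.299)(0.695947) = -0.208088.
Therefore gamma(2) = -0.2081 (to 4 decimal places).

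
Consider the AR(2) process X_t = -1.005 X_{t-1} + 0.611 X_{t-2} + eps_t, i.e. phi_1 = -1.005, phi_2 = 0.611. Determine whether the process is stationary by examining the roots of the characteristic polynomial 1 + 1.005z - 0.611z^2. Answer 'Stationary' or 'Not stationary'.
\text{Not stationary}

The AR(p) characteristic polynomial is P(z) = 1 + 1.005z - 0.611z^2.
Stationarity requires all roots to lie outside the unit circle, i.e. |z| > 1 for every root.
Set 1 + (1.005) z + (-0.611) z^2 = 0, i.e. a z^2 + b z + c = 0 with a = -0.611, b = 1.005, c = 1.
Discriminant D = b^2 - 4ac = (1.005)^2 - 4*(-0.611)*1 = 1.010025 - (-2.444) = 3.454025.
D >= 0, so the roots are real: z = (-b +/- sqrt(D)) / (2a) = (-1.005 +/- 1.858501) / (-1.222).
  z_1 = (-1.005 + 1.858501) / (-1.222) = -0.6984,   |z_1| = 0.6984.
  z_2 = (-1.005 - 1.858501) / (-1.222) = 2.3433,   |z_2| = 2.3433.
Moduli of all roots: 0.6984, 2.3433.
All moduli strictly greater than 1? No.
Verdict: Not stationary.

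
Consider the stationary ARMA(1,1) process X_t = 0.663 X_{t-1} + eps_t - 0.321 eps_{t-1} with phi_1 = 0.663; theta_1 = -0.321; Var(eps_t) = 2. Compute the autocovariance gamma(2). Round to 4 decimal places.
\gamma(2) = 0.6370

Multiply the model equation by X_{t-k} and take expectations. With theta_0 = psi_0 = 1 and psi_j the MA(infinity) weights, this gives
  gamma(k) - sum_i phi_i gamma(k-i) = c_k,
  c_k = sigma^2 * sum_{j=k..q} theta_j psi_{j-k}   (c_k = 0 for k > q),
using gamma(-m) = gamma(m).
psi-weights needed (psi_j = theta_j + sum_i phi_i psi_{j-i}):
  psi_1 = theta_1 + phi_1 = -0.321 + (0.663) = 0.342
Right-hand sides:
  c_0 = sigma^2 (1 + theta_1 psi_1) = 2 * (1 + (-0.321)(0.342)) = 2 * 0.890218 = 1.780436
  c_1 = sigma^2 theta_1 = 2 * (-0.321) = -0.642
  c_2 = 0
Equations for k = 0 and k = 1 (AR order 1):
  gamma(0) = phi_1 gamma(1) + c_0
  gamma(1) = phi_1 gamma(0) + c_1
Substituting the second into the first: gamma(0) (1 - phi_1^2) = c_0 + phi_1 c_1, so
  gamma(0) = (c_0 + phi_1 c_1) / (1 - phi_1^2) = (1.780436 + (0.663)(-0.642)) / (1 - (0.663)^2) = 1.35479 / 0.560431 = 2.417407.
  gamma(1) = phi_1 gamma(0) + c_1 = (0.663)(2.417407) + (-0.642) = 0.960741.
For k = 2 (> q): gamma(2) = phi_1 gamma(1) = (0.663)(0.960741) = 0.636971.
Therefore gamma(2) = 0.6370 (to 4 decimal places).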